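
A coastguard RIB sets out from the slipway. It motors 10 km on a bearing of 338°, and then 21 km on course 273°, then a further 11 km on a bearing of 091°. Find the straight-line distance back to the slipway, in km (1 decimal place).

17.1 km

Leg 1 (338°, 10 km): east 10 sin 338° = -3.75, north 10 cos 338° = 9.27
Leg 2 (273°, 21 km): east 21 sin 273° = -20.97, north 21 cos 273° = 1.10
Leg 3 (091°, 11 km): east 11 sin 91° = 11.00, north 11 cos 91° = -0.19
Net: -13.72 east, 10.18 north. Distance = √((-13.72)² + (10.18)²) = 17.083 km.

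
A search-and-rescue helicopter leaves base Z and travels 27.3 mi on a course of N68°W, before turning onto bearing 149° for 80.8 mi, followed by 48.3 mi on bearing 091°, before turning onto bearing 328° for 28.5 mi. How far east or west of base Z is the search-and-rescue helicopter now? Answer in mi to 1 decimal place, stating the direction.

49.5 mi east

Leg 1 (N68°W, 27.3 mi): east 27.3 sin 292° = -25.31, north 27.3 cos 292° = 10.23
Leg 2 (149°, 80.8 mi): east 80.8 sin 149° = 41.62, north 80.8 cos 149° = -69.26
Leg 3 (091°, 48.3 mi): east 48.3 sin 91° = 48.29, north 48.3 cos 91° = -0.84
Leg 4 (328°, 28.5 mi): east 28.5 sin 328° = -15.10, north 28.5 cos 328° = 24.17
Net east component: 49.49 mi.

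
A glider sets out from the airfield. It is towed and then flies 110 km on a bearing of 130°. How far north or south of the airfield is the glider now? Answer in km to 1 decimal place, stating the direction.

70.7 km south

Leg 1 (130°, 110 km): east 110 sin 130° = 84.26, north 110 cos 130° = -70.71
Net north component: -70.71 km.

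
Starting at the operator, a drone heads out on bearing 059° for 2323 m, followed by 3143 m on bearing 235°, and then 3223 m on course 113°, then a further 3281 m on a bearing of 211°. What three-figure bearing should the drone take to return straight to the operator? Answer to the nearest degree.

352°

Leg 1 (059°, 2323 m): east 2323 sin 59° = 1991.20, north 2323 cos 59° = 1196.43
Leg 2 (235°, 3143 m): east 3143 sin 235° = -2574.59, north 3143 cos 235° = -1802.75
Leg 3 (113°, 3223 m): east 3223 sin 113° = 2966.79, north 3223 cos 113° = -1259.33
Leg 4 (211°, 3281 m): east 3281 sin 211° = -1689.84, north 3281 cos 211° = -2812.37
Net displacement: 693.55 east, -4678.01 north. Direction back to start is (-693.55, 4678.01): bearing = atan2(-693.55, 4678.01) mod 360° = 351.57° ≈ 352°.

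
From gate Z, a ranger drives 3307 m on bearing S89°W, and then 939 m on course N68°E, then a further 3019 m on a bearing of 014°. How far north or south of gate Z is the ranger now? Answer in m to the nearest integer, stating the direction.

Leg 1 (S89°W, 3307 m): east 3307 sin 269° = -3306.50, north 3307 cos 269° = -57.72
Leg 2 (N68°E, 939 m): east 939 sin 68° = 870.63, north 939 cos 68° = 351.76
Leg 3 (014°, 3019 m): east 3019 sin 14° = 730.36, north 3019 cos 14° = 2929.32
Net north component: 3223.36 m.

3223 m north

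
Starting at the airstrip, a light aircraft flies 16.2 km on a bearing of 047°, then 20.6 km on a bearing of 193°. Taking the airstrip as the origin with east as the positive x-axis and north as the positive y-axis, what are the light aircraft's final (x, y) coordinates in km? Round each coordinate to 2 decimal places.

Leg 1 (047°, 16.2 km): east 16.2 sin 47° = 11.85, north 16.2 cos 47° = 11.05
Leg 2 (193°, 20.6 km): east 20.6 sin 193° = -4.63, north 20.6 cos 193° = -20.07
Summing: 7.21 km east, -9.02 km north → (7.21, -9.02).

(7.21, -9.02)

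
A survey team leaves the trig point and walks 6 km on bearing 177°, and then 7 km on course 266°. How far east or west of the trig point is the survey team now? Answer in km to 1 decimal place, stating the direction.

Leg 1 (177°, 6 km): east 6 sin 177° = 0.31, north 6 cos 177° = -5.99
Leg 2 (266°, 7 km): east 7 sin 266° = -6.98, north 7 cos 266° = -0.49
Net east component: -6.67 km.

6.7 km west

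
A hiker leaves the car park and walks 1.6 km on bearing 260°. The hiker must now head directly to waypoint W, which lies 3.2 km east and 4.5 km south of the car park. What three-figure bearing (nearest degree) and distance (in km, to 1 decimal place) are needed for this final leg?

Leg 1 (260°, 1.6 km): east 1.6 sin 260° = -1.58, north 1.6 cos 260° = -0.28
Current position: (-1.58, -0.28). Target: (3.2, -4.5). Remaining: Δeast = 4.78, Δnorth = -4.22.
Bearing = atan2(4.78, -4.22) mod 360° = 131.48°; distance = √((4.78)² + (-4.22)²) = 6.374 km.

131°, 6.4 km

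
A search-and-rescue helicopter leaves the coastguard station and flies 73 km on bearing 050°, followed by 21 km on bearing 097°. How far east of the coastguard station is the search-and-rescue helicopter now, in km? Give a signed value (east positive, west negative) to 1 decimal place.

76.8 km

Leg 1 (050°, 73 km): east 73 sin 50° = 55.92, north 73 cos 50° = 46.92
Leg 2 (097°, 21 km): east 21 sin 97° = 20.84, north 21 cos 97° = -2.56
Net east component: 76.76 km.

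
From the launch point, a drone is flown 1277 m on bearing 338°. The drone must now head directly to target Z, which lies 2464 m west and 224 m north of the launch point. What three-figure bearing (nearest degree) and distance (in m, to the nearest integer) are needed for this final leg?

Leg 1 (338°, 1277 m): east 1277 sin 338° = -478.37, north 1277 cos 338° = 1184.01
Current position: (-478.37, 1184.01). Target: (-2464, 224). Remaining: Δeast = -1985.63, Δnorth = -960.01.
Bearing = atan2(-1985.63, -960.01) mod 360° = 244.20°; distance = √((-1985.63)² + (-960.01)²) = 2205.525 m.

244°, 2206 m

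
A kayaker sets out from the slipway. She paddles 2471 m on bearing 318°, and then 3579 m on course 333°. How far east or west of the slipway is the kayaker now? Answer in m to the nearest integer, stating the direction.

Leg 1 (318°, 2471 m): east 2471 sin 318° = -1653.42, north 2471 cos 318° = 1836.31
Leg 2 (333°, 3579 m): east 3579 sin 333° = -1624.83, north 3579 cos 333° = 3188.91
Net east component: -3278.25 m.

3278 m west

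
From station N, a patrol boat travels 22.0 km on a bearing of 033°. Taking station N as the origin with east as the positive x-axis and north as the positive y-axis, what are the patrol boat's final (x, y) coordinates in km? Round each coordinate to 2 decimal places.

Leg 1 (033°, 22.0 km): east 22.0 sin 33° = 11.98, north 22.0 cos 33° = 18.45
Summing: 11.98 km east, 18.45 km north → (11.98, 18.45).

(11.98, 18.45)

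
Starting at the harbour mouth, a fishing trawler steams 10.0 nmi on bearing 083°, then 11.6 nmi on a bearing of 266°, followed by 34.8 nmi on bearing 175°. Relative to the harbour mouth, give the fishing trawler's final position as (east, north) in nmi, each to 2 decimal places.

(1.39, -34.26)

Leg 1 (083°, 10.0 nmi): east 10.0 sin 83° = 9.93, north 10.0 cos 83° = 1.22
Leg 2 (266°, 11.6 nmi): east 11.6 sin 266° = -11.57, north 11.6 cos 266° = -0.81
Leg 3 (175°, 34.8 nmi): east 34.8 sin 175° = 3.03, north 34.8 cos 175° = -34.67
Summing: 1.39 nmi east, -34.26 nmi north → (1.39, -34.26).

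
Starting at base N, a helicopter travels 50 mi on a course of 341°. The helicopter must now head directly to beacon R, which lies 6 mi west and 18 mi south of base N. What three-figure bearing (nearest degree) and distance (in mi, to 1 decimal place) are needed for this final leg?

Leg 1 (341°, 50 mi): east 50 sin 341° = -16.28, north 50 cos 341° = 47.28
Current position: (-16.28, 47.28). Target: (-6, -18). Remaining: Δeast = 10.28, Δnorth = -65.28.
Bearing = atan2(10.28, -65.28) mod 360° = 171.05°; distance = √((10.28)² + (-65.28)²) = 66.080 mi.

171°, 66.1 mi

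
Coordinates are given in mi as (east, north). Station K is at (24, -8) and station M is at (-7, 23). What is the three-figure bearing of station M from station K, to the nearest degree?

315°

Δeast = -7 − 24 = -31.00; Δnorth = 23 − -8 = 31.00.
Bearing = atan2(Δeast, Δnorth) mod 360° = 315.00° ≈ 315°.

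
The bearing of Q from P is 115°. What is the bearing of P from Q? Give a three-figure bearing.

295°

Back-bearing = 115° + 180° = 295°.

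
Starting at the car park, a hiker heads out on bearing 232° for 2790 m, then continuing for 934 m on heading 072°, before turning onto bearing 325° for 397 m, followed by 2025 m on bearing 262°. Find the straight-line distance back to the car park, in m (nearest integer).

Leg 1 (232°, 2790 m): east 2790 sin 232° = -2198.55, north 2790 cos 232° = -1717.70
Leg 2 (072°, 934 m): east 934 sin 72° = 888.29, north 934 cos 72° = 288.62
Leg 3 (325°, 397 m): east 397 sin 325° = -227.71, north 397 cos 325° = 325.20
Leg 4 (262°, 2025 m): east 2025 sin 262° = -2005.29, north 2025 cos 262° = -281.83
Net: -3543.27 east, -1385.70 north. Distance = √((-3543.27)² + (-1385.70)²) = 3804.588 m.

3805 m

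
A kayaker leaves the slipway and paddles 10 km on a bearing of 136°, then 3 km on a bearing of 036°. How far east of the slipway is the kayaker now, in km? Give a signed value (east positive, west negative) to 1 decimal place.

Leg 1 (136°, 10 km): east 10 sin 136° = 6.95, north 10 cos 136° = -7.19
Leg 2 (036°, 3 km): east 3 sin 36° = 1.76, north 3 cos 36° = 2.43
Net east component: 8.71 km.

8.7 km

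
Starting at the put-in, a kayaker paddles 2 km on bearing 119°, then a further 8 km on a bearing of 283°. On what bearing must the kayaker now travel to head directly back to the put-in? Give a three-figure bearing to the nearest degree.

Leg 1 (119°, 2 km): east 2 sin 119° = 1.75, north 2 cos 119° = -0.97
Leg 2 (283°, 8 km): east 8 sin 283° = -7.79, north 8 cos 283° = 1.80
Net displacement: -6.05 east, 0.83 north. Direction back to start is (6.05, -0.83): bearing = atan2(6.05, -0.83) mod 360° = 97.82° ≈ 098°.

098°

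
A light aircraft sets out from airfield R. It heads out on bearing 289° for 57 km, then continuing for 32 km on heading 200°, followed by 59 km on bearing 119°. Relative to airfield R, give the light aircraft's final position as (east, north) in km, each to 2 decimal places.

(-13.24, -40.12)

Leg 1 (289°, 57 km): east 57 sin 289° = -53.89, north 57 cos 289° = 18.56
Leg 2 (200°, 32 km): east 32 sin 200° = -10.94, north 32 cos 200° = -30.07
Leg 3 (119°, 59 km): east 59 sin 119° = 51.60, north 59 cos 119° = -28.60
Summing: -13.24 km east, -40.12 km north → (-13.24, -40.12).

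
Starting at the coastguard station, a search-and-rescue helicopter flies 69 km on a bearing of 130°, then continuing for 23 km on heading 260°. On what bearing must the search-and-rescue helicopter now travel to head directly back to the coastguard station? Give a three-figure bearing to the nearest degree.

328°

Leg 1 (130°, 69 km): east 69 sin 130° = 52.86, north 69 cos 130° = -44.35
Leg 2 (260°, 23 km): east 23 sin 260° = -22.65, north 23 cos 260° = -3.99
Net displacement: 30.21 east, -48.35 north. Direction back to start is (-30.21, 48.35): bearing = atan2(-30.21, 48.35) mod 360° = 328.00° ≈ 328°.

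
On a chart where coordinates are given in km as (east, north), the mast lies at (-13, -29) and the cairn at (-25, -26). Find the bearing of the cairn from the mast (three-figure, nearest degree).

Δeast = -25 − -13 = -12.00; Δnorth = -26 − -29 = 3.00.
Bearing = atan2(Δeast, Δnorth) mod 360° = 284.04° ≈ 284°.

284°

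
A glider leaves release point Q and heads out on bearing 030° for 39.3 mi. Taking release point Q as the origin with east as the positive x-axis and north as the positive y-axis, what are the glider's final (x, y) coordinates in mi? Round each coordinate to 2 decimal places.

Leg 1 (030°, 39.3 mi): east 39.3 sin 30° = 19.65, north 39.3 cos 30° = 34.03
Summing: 19.65 mi east, 34.03 mi north → (19.65, 34.03).

(19.65, 34.03)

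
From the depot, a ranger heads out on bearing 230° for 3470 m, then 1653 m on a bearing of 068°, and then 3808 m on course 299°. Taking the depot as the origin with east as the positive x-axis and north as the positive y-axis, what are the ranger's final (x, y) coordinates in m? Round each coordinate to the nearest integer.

(-4456, 235)

Leg 1 (230°, 3470 m): east 3470 sin 230° = -2658.17, north 3470 cos 230° = -2230.47
Leg 2 (068°, 1653 m): east 1653 sin 68° = 1532.63, north 1653 cos 68° = 619.22
Leg 3 (299°, 3808 m): east 3808 sin 299° = -3330.55, north 3808 cos 299° = 1846.16
Summing: -4456.09 m east, 234.91 m north → (-4456, 235).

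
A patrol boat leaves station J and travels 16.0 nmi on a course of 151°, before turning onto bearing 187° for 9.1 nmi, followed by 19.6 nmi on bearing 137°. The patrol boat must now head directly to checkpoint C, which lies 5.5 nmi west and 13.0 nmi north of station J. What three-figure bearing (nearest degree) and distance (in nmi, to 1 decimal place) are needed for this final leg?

Leg 1 (151°, 16.0 nmi): east 16.0 sin 151° = 7.76, north 16.0 cos 151° = -13.99
Leg 2 (187°, 9.1 nmi): east 9.1 sin 187° = -1.11, north 9.1 cos 187° = -9.03
Leg 3 (137°, 19.6 nmi): east 19.6 sin 137° = 13.37, north 19.6 cos 137° = -14.33
Current position: (20.02, -37.36). Target: (-5.5, 13.0). Remaining: Δeast = -25.52, Δnorth = 50.36.
Bearing = atan2(-25.52, 50.36) mod 360° = 333.13°; distance = √((-25.52)² + (50.36)²) = 56.455 nmi.

333°, 56.5 nmi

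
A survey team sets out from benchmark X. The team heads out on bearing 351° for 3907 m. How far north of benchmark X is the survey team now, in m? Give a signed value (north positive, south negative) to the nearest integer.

Leg 1 (351°, 3907 m): east 3907 sin 351° = -611.19, north 3907 cos 351° = 3858.90
Net north component: 3858.90 m.

3859 m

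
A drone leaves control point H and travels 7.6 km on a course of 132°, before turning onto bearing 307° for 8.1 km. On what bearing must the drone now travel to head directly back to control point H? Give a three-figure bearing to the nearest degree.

076°

Leg 1 (132°, 7.6 km): east 7.6 sin 132° = 5.65, north 7.6 cos 132° = -5.09
Leg 2 (307°, 8.1 km): east 8.1 sin 307° = -6.47, north 8.1 cos 307° = 4.87
Net displacement: -0.82 east, -0.21 north. Direction back to start is (0.82, 0.21): bearing = atan2(0.82, 0.21) mod 360° = 75.61° ≈ 076°.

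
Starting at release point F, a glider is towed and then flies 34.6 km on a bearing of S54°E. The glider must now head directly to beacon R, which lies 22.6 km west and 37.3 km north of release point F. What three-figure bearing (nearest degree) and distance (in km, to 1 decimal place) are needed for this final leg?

Leg 1 (S54°E, 34.6 km): east 34.6 sin 126° = 27.99, north 34.6 cos 126° = -20.34
Current position: (27.99, -20.34). Target: (-22.6, 37.3). Remaining: Δeast = -50.59, Δnorth = 57.64.
Bearing = atan2(-50.59, 57.64) mod 360° = 318.72°; distance = √((-50.59)² + (57.64)²) = 76.692 km.

319°, 76.7 km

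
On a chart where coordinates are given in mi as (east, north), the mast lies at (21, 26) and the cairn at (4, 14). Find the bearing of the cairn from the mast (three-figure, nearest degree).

Δeast = 4 − 21 = -17.00; Δnorth = 14 − 26 = -12.00.
Bearing = atan2(Δeast, Δnorth) mod 360° = 234.78° ≈ 235°.

235°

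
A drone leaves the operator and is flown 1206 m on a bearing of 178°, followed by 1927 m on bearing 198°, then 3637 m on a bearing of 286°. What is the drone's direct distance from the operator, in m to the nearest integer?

4532 m

Leg 1 (178°, 1206 m): east 1206 sin 178° = 42.09, north 1206 cos 178° = -1205.27
Leg 2 (198°, 1927 m): east 1927 sin 198° = -595.48, north 1927 cos 198° = -1832.69
Leg 3 (286°, 3637 m): east 3637 sin 286° = -3496.11, north 3637 cos 286° = 1002.49
Net: -4049.50 east, -2035.46 north. Distance = √((-4049.50)² + (-2035.46)²) = 4532.274 m.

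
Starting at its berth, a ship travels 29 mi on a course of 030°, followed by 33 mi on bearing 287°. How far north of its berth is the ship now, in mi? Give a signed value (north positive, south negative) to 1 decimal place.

Leg 1 (030°, 29 mi): east 29 sin 30° = 14.50, north 29 cos 30° = 25.11
Leg 2 (287°, 33 mi): east 33 sin 287° = -31.56, north 33 cos 287° = 9.65
Net north component: 34.76 mi.

34.8 mi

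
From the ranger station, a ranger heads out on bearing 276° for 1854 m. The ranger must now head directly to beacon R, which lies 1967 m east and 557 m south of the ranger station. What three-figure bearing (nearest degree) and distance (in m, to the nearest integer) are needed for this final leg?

Leg 1 (276°, 1854 m): east 1854 sin 276° = -1843.84, north 1854 cos 276° = 193.80
Current position: (-1843.84, 193.80). Target: (1967, -557). Remaining: Δeast = 3810.84, Δnorth = -750.80.
Bearing = atan2(3810.84, -750.80) mod 360° = 101.15°; distance = √((3810.84)² + (-750.80)²) = 3884.099 m.

101°, 3884 m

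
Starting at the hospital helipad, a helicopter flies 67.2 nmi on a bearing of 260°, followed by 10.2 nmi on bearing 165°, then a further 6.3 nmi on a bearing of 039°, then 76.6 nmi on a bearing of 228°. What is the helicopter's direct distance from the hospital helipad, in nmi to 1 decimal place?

Leg 1 (260°, 67.2 nmi): east 67.2 sin 260° = -66.18, north 67.2 cos 260° = -11.67
Leg 2 (165°, 10.2 nmi): east 10.2 sin 165° = 2.64, north 10.2 cos 165° = -9.85
Leg 3 (039°, 6.3 nmi): east 6.3 sin 39° = 3.96, north 6.3 cos 39° = 4.90
Leg 4 (228°, 76.6 nmi): east 76.6 sin 228° = -56.92, north 76.6 cos 228° = -51.26
Net: -116.50 east, -67.88 north. Distance = √((-116.50)² + (-67.88)²) = 134.833 nmi.

134.8 nmi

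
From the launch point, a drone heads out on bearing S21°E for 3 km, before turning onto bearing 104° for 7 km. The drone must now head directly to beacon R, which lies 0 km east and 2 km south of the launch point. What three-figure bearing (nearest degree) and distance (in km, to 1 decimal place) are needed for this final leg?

288°, 8.3 km

Leg 1 (S21°E, 3 km): east 3 sin 159° = 1.08, north 3 cos 159° = -2.80
Leg 2 (104°, 7 km): east 7 sin 104° = 6.79, north 7 cos 104° = -1.69
Current position: (7.87, -4.49). Target: (0, -2). Remaining: Δeast = -7.87, Δnorth = 2.49.
Bearing = atan2(-7.87, 2.49) mod 360° = 287.59°; distance = √((-7.87)² + (2.49)²) = 8.253 km.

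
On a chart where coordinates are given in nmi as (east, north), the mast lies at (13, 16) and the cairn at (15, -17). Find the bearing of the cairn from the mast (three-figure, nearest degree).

177°

Δeast = 15 − 13 = 2.00; Δnorth = -17 − 16 = -33.00.
Bearing = atan2(Δeast, Δnorth) mod 360° = 176.53° ≈ 177°.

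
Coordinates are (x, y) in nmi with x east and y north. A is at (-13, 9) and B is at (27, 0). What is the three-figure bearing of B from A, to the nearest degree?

Δeast = 27 − -13 = 40.00; Δnorth = 0 − 9 = -9.00.
Bearing = atan2(Δeast, Δnorth) mod 360° = 102.68° ≈ 103°.

103°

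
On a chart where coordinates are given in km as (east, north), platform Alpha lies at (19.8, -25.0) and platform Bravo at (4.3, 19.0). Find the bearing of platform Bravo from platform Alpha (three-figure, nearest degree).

341°

Δeast = 4.3 − 19.8 = -15.50; Δnorth = 19.0 − -25.0 = 44.00.
Bearing = atan2(Δeast, Δnorth) mod 360° = 340.59° ≈ 341°.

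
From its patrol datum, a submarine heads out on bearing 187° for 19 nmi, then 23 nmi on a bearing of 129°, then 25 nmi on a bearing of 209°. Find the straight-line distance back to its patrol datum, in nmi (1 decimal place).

Leg 1 (187°, 19 nmi): east 19 sin 187° = -2.32, north 19 cos 187° = -18.86
Leg 2 (129°, 23 nmi): east 23 sin 129° = 17.87, north 23 cos 129° = -14.47
Leg 3 (209°, 25 nmi): east 25 sin 209° = -12.12, north 25 cos 209° = -21.87
Net: 3.44 east, -55.20 north. Distance = √((3.44)² + (-55.20)²) = 55.305 nmi.

55.3 nmi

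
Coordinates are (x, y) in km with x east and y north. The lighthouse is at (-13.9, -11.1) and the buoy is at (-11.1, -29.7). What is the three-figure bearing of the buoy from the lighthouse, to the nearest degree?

171°

Δeast = -11.1 − -13.9 = 2.80; Δnorth = -29.7 − -11.1 = -18.60.
Bearing = atan2(Δeast, Δnorth) mod 360° = 171.44° ≈ 171°.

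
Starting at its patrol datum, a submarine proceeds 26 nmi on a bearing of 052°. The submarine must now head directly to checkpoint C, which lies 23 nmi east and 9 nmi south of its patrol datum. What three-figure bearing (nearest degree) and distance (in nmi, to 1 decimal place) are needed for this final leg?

Leg 1 (052°, 26 nmi): east 26 sin 52° = 20.49, north 26 cos 52° = 16.01
Current position: (20.49, 16.01). Target: (23, -9). Remaining: Δeast = 2.51, Δnorth = -25.01.
Bearing = atan2(2.51, -25.01) mod 360° = 174.26°; distance = √((2.51)² + (-25.01)²) = 25.133 nmi.

174°, 25.1 nmi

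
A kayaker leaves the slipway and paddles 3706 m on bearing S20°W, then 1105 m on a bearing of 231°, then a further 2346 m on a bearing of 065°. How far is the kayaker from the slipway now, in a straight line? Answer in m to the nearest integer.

3186 m

Leg 1 (S20°W, 3706 m): east 3706 sin 200° = -1267.53, north 3706 cos 200° = -3482.50
Leg 2 (231°, 1105 m): east 1105 sin 231° = -858.75, north 1105 cos 231° = -695.40
Leg 3 (065°, 2346 m): east 2346 sin 65° = 2126.20, north 2346 cos 65° = 991.46
Net: -0.07 east, -3186.44 north. Distance = √((-0.07)² + (-3186.44)²) = 3186.437 m.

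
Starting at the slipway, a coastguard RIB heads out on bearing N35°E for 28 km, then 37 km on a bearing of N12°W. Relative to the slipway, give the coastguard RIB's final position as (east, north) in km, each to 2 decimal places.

Leg 1 (N35°E, 28 km): east 28 sin 35° = 16.06, north 28 cos 35° = 22.94
Leg 2 (N12°W, 37 km): east 37 sin 348° = -7.69, north 37 cos 348° = 36.19
Summing: 8.37 km east, 59.13 km north → (8.37, 59.13).

(8.37, 59.13)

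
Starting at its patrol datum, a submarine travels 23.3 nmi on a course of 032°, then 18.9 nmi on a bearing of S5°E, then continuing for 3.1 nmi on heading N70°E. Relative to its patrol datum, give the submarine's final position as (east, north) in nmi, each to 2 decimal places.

(16.91, 1.99)

Leg 1 (032°, 23.3 nmi): east 23.3 sin 32° = 12.35, north 23.3 cos 32° = 19.76
Leg 2 (S5°E, 18.9 nmi): east 18.9 sin 175° = 1.65, north 18.9 cos 175° = -18.83
Leg 3 (N70°E, 3.1 nmi): east 3.1 sin 70° = 2.91, north 3.1 cos 70° = 1.06
Summing: 16.91 nmi east, 1.99 nmi north → (16.91, 1.99).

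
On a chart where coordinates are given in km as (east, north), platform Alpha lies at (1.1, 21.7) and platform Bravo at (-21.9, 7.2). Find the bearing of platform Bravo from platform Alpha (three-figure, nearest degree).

Δeast = -21.9 − 1.1 = -23.00; Δnorth = 7.2 − 21.7 = -14.50.
Bearing = atan2(Δeast, Δnorth) mod 360° = 237.77° ≈ 238°.

238°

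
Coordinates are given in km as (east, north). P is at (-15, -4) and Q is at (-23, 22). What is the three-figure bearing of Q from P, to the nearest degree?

Δeast = -23 − -15 = -8.00; Δnorth = 22 − -4 = 26.00.
Bearing = atan2(Δeast, Δnorth) mod 360° = 342.90° ≈ 343°.

343°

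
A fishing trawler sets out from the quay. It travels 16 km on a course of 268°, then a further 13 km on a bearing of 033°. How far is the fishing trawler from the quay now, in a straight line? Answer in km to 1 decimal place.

Leg 1 (268°, 16 km): east 16 sin 268° = -15.99, north 16 cos 268° = -0.56
Leg 2 (033°, 13 km): east 13 sin 33° = 7.08, north 13 cos 33° = 10.90
Net: -8.91 east, 10.34 north. Distance = √((-8.91)² + (10.34)²) = 13.653 km.

13.7 km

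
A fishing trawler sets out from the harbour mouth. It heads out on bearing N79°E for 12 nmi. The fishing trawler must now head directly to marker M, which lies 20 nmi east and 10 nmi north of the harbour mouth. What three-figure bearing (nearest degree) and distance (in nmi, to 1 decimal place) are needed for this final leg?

Leg 1 (N79°E, 12 nmi): east 12 sin 79° = 11.78, north 12 cos 79° = 2.29
Current position: (11.78, 2.29). Target: (20, 10). Remaining: Δeast = 8.22, Δnorth = 7.71.
Bearing = atan2(8.22, 7.71) mod 360° = 46.83°; distance = √((8.22)² + (7.71)²) = 11.271 nmi.

047°, 11.3 nmi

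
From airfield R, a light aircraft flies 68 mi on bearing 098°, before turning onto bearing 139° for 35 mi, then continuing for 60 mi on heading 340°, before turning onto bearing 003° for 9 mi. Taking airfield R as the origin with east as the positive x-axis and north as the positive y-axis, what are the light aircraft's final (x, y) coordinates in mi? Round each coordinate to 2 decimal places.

Leg 1 (098°, 68 mi): east 68 sin 98° = 67.34, north 68 cos 98° = -9.46
Leg 2 (139°, 35 mi): east 35 sin 139° = 22.96, north 35 cos 139° = -26.41
Leg 3 (340°, 60 mi): east 60 sin 340° = -20.52, north 60 cos 340° = 56.38
Leg 4 (003°, 9 mi): east 9 sin 3° = 0.47, north 9 cos 3° = 8.99
Summing: 70.25 mi east, 29.49 mi north → (70.25, 29.49).

(70.25, 29.49)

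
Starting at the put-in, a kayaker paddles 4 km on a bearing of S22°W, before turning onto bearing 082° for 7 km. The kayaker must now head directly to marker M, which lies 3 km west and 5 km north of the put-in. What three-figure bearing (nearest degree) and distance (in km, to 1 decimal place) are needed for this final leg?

313°, 11.4 km

Leg 1 (S22°W, 4 km): east 4 sin 202° = -1.50, north 4 cos 202° = -3.71
Leg 2 (082°, 7 km): east 7 sin 82° = 6.93, north 7 cos 82° = 0.97
Current position: (5.43, -2.73). Target: (-3, 5). Remaining: Δeast = -8.43, Δnorth = 7.73.
Bearing = atan2(-8.43, 7.73) mod 360° = 312.52°; distance = √((-8.43)² + (7.73)²) = 11.443 km.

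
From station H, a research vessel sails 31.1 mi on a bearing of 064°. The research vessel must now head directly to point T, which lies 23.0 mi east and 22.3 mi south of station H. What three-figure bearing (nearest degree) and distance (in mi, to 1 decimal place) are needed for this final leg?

Leg 1 (064°, 31.1 mi): east 31.1 sin 64° = 27.95, north 31.1 cos 64° = 13.63
Current position: (27.95, 13.63). Target: (23.0, -22.3). Remaining: Δeast = -4.95, Δnorth = -35.93.
Bearing = atan2(-4.95, -35.93) mod 360° = 187.85°; distance = √((-4.95)² + (-35.93)²) = 36.273 mi.

188°, 36.3 mi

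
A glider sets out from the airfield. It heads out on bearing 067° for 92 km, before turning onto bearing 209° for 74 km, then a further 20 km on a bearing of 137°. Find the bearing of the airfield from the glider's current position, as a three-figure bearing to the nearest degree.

305°

Leg 1 (067°, 92 km): east 92 sin 67° = 84.69, north 92 cos 67° = 35.95
Leg 2 (209°, 74 km): east 74 sin 209° = -35.88, north 74 cos 209° = -64.72
Leg 3 (137°, 20 km): east 20 sin 137° = 13.64, north 20 cos 137° = -14.63
Net displacement: 62.45 east, -43.40 north. Direction back to start is (-62.45, 43.40): bearing = atan2(-62.45, 43.40) mod 360° = 304.80° ≈ 305°.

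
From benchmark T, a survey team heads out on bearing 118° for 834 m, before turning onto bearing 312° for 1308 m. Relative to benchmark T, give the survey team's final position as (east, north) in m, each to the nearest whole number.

Leg 1 (118°, 834 m): east 834 sin 118° = 736.38, north 834 cos 118° = -391.54
Leg 2 (312°, 1308 m): east 1308 sin 312° = -972.03, north 1308 cos 312° = 875.22
Summing: -235.66 m east, 483.68 m north → (-236, 484).

(-236, 484)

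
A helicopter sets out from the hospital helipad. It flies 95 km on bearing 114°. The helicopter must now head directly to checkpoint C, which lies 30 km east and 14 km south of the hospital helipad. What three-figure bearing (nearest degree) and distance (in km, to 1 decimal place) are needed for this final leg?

293°, 61.9 km

Leg 1 (114°, 95 km): east 95 sin 114° = 86.79, north 95 cos 114° = -38.64
Current position: (86.79, -38.64). Target: (30, -14). Remaining: Δeast = -56.79, Δnorth = 24.64.
Bearing = atan2(-56.79, 24.64) mod 360° = 293.46°; distance = √((-56.79)² + (24.64)²) = 61.902 km.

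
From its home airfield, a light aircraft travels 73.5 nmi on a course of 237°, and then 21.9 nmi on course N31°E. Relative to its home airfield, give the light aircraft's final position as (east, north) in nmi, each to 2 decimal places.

Leg 1 (237°, 73.5 nmi): east 73.5 sin 237° = -61.64, north 73.5 cos 237° = -40.03
Leg 2 (N31°E, 21.9 nmi): east 21.9 sin 31° = 11.28, north 21.9 cos 31° = 18.77
Summing: -50.36 nmi east, -21.26 nmi north → (-50.36, -21.26).

(-50.36, -21.26)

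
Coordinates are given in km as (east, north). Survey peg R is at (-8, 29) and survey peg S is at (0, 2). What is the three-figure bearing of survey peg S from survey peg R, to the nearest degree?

163°

Δeast = 0 − -8 = 8.00; Δnorth = 2 − 29 = -27.00.
Bearing = atan2(Δeast, Δnorth) mod 360° = 163.50° ≈ 163°.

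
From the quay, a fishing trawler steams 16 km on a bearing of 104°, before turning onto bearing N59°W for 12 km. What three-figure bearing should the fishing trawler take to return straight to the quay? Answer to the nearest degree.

Leg 1 (104°, 16 km): east 16 sin 104° = 15.52, north 16 cos 104° = -3.87
Leg 2 (N59°W, 12 km): east 12 sin 301° = -10.29, north 12 cos 301° = 6.18
Net displacement: 5.24 east, 2.31 north. Direction back to start is (-5.24, -2.31): bearing = atan2(-5.24, -2.31) mod 360° = 246.21° ≈ 246°.

246°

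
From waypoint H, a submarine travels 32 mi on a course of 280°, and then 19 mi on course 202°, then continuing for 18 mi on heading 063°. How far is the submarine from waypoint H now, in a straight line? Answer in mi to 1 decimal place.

22.9 mi

Leg 1 (280°, 32 mi): east 32 sin 280° = -31.51, north 32 cos 280° = 5.56
Leg 2 (202°, 19 mi): east 19 sin 202° = -7.12, north 19 cos 202° = -17.62
Leg 3 (063°, 18 mi): east 18 sin 63° = 16.04, north 18 cos 63° = 8.17
Net: -22.59 east, -3.89 north. Distance = √((-22.59)² + (-3.89)²) = 22.925 mi.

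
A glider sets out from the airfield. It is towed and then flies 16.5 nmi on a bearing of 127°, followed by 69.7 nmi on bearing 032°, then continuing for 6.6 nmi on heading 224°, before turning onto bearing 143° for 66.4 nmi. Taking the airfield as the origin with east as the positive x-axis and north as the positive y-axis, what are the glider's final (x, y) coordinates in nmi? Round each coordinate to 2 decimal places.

Leg 1 (127°, 16.5 nmi): east 16.5 sin 127° = 13.18, north 16.5 cos 127° = -9.93
Leg 2 (032°, 69.7 nmi): east 69.7 sin 32° = 36.94, north 69.7 cos 32° = 59.11
Leg 3 (224°, 6.6 nmi): east 6.6 sin 224° = -4.58, north 6.6 cos 224° = -4.75
Leg 4 (143°, 66.4 nmi): east 66.4 sin 143° = 39.96, north 66.4 cos 143° = -53.03
Summing: 85.49 nmi east, -8.60 nmi north → (85.49, -8.60).

(85.49, -8.60)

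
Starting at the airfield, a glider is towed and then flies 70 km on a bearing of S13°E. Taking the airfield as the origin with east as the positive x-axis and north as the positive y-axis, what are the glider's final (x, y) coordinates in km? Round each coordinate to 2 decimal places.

Leg 1 (S13°E, 70 km): east 70 sin 167° = 15.75, north 70 cos 167° = -68.21
Summing: 15.75 km east, -68.21 km north → (15.75, -68.21).

(15.75, -68.21)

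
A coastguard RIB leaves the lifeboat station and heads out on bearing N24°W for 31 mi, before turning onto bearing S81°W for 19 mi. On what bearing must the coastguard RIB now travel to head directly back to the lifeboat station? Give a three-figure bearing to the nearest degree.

129°

Leg 1 (N24°W, 31 mi): east 31 sin 336° = -12.61, north 31 cos 336° = 28.32
Leg 2 (S81°W, 19 mi): east 19 sin 261° = -18.77, north 19 cos 261° = -2.97
Net displacement: -31.37 east, 25.35 north. Direction back to start is (31.37, -25.35): bearing = atan2(31.37, -25.35) mod 360° = 128.93° ≈ 129°.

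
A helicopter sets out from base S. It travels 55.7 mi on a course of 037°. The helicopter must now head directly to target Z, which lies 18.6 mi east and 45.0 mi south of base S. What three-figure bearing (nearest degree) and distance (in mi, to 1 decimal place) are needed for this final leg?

Leg 1 (037°, 55.7 mi): east 55.7 sin 37° = 33.52, north 55.7 cos 37° = 44.48
Current position: (33.52, 44.48). Target: (18.6, -45.0). Remaining: Δeast = -14.92, Δnorth = -89.48.
Bearing = atan2(-14.92, -89.48) mod 360° = 189.47°; distance = √((-14.92)² + (-89.48)²) = 90.719 mi.

189°, 90.7 mi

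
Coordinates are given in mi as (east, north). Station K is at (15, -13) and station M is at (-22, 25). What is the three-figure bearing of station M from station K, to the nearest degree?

316°

Δeast = -22 − 15 = -37.00; Δnorth = 25 − -13 = 38.00.
Bearing = atan2(Δeast, Δnorth) mod 360° = 315.76° ≈ 316°.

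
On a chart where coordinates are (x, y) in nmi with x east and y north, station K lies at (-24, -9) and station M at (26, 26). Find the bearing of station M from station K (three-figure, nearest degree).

Δeast = 26 − -24 = 50.00; Δnorth = 26 − -9 = 35.00.
Bearing = atan2(Δeast, Δnorth) mod 360° = 55.01° ≈ 055°.

055°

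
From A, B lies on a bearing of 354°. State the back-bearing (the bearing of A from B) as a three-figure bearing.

174°

Back-bearing = 354° − 180° = 174°.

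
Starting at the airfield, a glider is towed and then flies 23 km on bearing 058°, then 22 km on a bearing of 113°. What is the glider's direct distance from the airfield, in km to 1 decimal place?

39.9 km

Leg 1 (058°, 23 km): east 23 sin 58° = 19.51, north 23 cos 58° = 12.19
Leg 2 (113°, 22 km): east 22 sin 113° = 20.25, north 22 cos 113° = -8.60
Net: 39.76 east, 3.59 north. Distance = √((39.76)² + (3.59)²) = 39.918 km.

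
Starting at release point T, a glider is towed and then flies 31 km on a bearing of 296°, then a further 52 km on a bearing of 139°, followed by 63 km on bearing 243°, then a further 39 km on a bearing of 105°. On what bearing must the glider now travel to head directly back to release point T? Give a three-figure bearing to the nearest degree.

011°

Leg 1 (296°, 31 km): east 31 sin 296° = -27.86, north 31 cos 296° = 13.59
Leg 2 (139°, 52 km): east 52 sin 139° = 34.12, north 52 cos 139° = -39.24
Leg 3 (243°, 63 km): east 63 sin 243° = -56.13, north 63 cos 243° = -28.60
Leg 4 (105°, 39 km): east 39 sin 105° = 37.67, north 39 cos 105° = -10.09
Net displacement: -12.21 east, -64.35 north. Direction back to start is (12.21, 64.35): bearing = atan2(12.21, 64.35) mod 360° = 10.74° ≈ 011°.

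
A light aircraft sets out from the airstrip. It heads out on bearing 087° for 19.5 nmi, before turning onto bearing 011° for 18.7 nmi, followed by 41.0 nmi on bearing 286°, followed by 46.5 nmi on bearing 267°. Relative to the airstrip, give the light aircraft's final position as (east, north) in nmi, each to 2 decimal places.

(-62.81, 28.24)

Leg 1 (087°, 19.5 nmi): east 19.5 sin 87° = 19.47, north 19.5 cos 87° = 1.02
Leg 2 (011°, 18.7 nmi): east 18.7 sin 11° = 3.57, north 18.7 cos 11° = 18.36
Leg 3 (286°, 41.0 nmi): east 41.0 sin 286° = -39.41, north 41.0 cos 286° = 11.30
Leg 4 (267°, 46.5 nmi): east 46.5 sin 267° = -46.44, north 46.5 cos 267° = -2.43
Summing: -62.81 nmi east, 28.24 nmi north → (-62.81, 28.24).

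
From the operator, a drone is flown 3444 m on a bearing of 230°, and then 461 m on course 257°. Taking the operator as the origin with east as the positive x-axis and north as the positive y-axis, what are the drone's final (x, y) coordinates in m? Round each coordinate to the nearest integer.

(-3087, -2317)

Leg 1 (230°, 3444 m): east 3444 sin 230° = -2638.26, north 3444 cos 230° = -2213.76
Leg 2 (257°, 461 m): east 461 sin 257° = -449.18, north 461 cos 257° = -103.70
Summing: -3087.44 m east, -2317.46 m north → (-3087, -2317).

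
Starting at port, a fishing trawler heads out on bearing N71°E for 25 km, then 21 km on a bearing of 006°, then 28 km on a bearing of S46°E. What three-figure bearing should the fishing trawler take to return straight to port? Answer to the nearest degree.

258°

Leg 1 (N71°E, 25 km): east 25 sin 71° = 23.64, north 25 cos 71° = 8.14
Leg 2 (006°, 21 km): east 21 sin 6° = 2.20, north 21 cos 6° = 20.88
Leg 3 (S46°E, 28 km): east 28 sin 134° = 20.14, north 28 cos 134° = -19.45
Net displacement: 45.97 east, 9.57 north. Direction back to start is (-45.97, -9.57): bearing = atan2(-45.97, -9.57) mod 360° = 258.24° ≈ 258°.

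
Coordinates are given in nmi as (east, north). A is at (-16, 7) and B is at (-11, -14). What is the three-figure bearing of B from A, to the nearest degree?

Δeast = -11 − -16 = 5.00; Δnorth = -14 − 7 = -21.00.
Bearing = atan2(Δeast, Δnorth) mod 360° = 166.61° ≈ 167°.

167°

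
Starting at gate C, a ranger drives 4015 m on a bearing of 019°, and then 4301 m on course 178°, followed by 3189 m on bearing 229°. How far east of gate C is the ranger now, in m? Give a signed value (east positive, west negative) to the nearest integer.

Leg 1 (019°, 4015 m): east 4015 sin 19° = 1307.16, north 4015 cos 19° = 3796.26
Leg 2 (178°, 4301 m): east 4301 sin 178° = 150.10, north 4301 cos 178° = -4298.38
Leg 3 (229°, 3189 m): east 3189 sin 229° = -2406.77, north 3189 cos 229° = -2092.17
Net east component: -949.51 m.

-950 m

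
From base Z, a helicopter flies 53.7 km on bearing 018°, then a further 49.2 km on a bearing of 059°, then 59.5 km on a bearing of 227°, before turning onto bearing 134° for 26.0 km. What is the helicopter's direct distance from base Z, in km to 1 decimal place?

Leg 1 (018°, 53.7 km): east 53.7 sin 18° = 16.59, north 53.7 cos 18° = 51.07
Leg 2 (059°, 49.2 km): east 49.2 sin 59° = 42.17, north 49.2 cos 59° = 25.34
Leg 3 (227°, 59.5 km): east 59.5 sin 227° = -43.52, north 59.5 cos 227° = -40.58
Leg 4 (134°, 26.0 km): east 26.0 sin 134° = 18.70, north 26.0 cos 134° = -18.06
Net: 33.95 east, 17.77 north. Distance = √((33.95)² + (17.77)²) = 38.324 km.

38.3 km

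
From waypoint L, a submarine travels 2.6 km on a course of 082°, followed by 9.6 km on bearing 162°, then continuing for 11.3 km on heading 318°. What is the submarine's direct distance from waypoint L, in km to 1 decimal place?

2.1 km

Leg 1 (082°, 2.6 km): east 2.6 sin 82° = 2.57, north 2.6 cos 82° = 0.36
Leg 2 (162°, 9.6 km): east 9.6 sin 162° = 2.97, north 9.6 cos 162° = -9.13
Leg 3 (318°, 11.3 km): east 11.3 sin 318° = -7.56, north 11.3 cos 318° = 8.40
Net: -2.02 east, -0.37 north. Distance = √((-2.02)² + (-0.37)²) = 2.054 km.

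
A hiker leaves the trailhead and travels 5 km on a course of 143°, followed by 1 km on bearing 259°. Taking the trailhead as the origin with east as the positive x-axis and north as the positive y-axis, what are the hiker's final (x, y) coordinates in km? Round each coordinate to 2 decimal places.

Leg 1 (143°, 5 km): east 5 sin 143° = 3.01, north 5 cos 143° = -3.99
Leg 2 (259°, 1 km): east 1 sin 259° = -0.98, north 1 cos 259° = -0.19
Summing: 2.03 km east, -4.18 km north → (2.03, -4.18).

(2.03, -4.18)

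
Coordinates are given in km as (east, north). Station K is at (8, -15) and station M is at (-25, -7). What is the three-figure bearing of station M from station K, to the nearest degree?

Δeast = -25 − 8 = -33.00; Δnorth = -7 − -15 = 8.00.
Bearing = atan2(Δeast, Δnorth) mod 360° = 283.63° ≈ 284°.

284°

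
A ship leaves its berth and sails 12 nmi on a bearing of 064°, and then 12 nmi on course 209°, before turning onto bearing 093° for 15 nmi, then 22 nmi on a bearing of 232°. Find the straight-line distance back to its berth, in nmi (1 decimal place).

19.7 nmi

Leg 1 (064°, 12 nmi): east 12 sin 64° = 10.79, north 12 cos 64° = 5.26
Leg 2 (209°, 12 nmi): east 12 sin 209° = -5.82, north 12 cos 209° = -10.50
Leg 3 (093°, 15 nmi): east 15 sin 93° = 14.98, north 15 cos 93° = -0.79
Leg 4 (232°, 22 nmi): east 22 sin 232° = -17.34, north 22 cos 232° = -13.54
Net: 2.61 east, -19.56 north. Distance = √((2.61)² + (-19.56)²) = 19.738 nmi.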